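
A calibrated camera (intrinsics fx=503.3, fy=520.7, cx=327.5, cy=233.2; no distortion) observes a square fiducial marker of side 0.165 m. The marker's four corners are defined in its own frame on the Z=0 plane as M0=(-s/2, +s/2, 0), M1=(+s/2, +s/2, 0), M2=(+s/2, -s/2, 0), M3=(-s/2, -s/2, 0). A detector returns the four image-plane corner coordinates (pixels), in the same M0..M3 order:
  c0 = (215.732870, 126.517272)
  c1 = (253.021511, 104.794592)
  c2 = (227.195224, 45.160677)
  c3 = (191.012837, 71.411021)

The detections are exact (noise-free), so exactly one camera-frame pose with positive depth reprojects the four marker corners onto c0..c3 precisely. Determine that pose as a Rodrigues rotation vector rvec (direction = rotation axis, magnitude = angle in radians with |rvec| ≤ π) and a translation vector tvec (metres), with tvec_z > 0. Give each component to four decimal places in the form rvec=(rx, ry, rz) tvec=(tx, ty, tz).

rvec=(0.2924, 0.6246, -0.3447) tvec=(-0.3003, -0.3975, 1.4221)

Intrinsics K: fx=503.3, fy=520.7, cx=327.5, cy=233.2
Marker side s = 0.165 m; corners in marker frame (Z=0):
  M0 = (-0.0825, +0.0825, 0)
  M1 = (+0.0825, +0.0825, 0)
  M2 = (+0.0825, -0.0825, 0)
  M3 = (-0.0825, -0.0825, 0)
Detected image corners:
  c0 = (215.732870, 126.517272) px
  c1 = (253.021511, 104.794592) px
  c2 = (227.195224, 45.160677) px
  c3 = (191.012837, 71.411021) px
Planar DLT: solve 8×8 A·h = b for H (H[2,2]=1):
  H  [+127.16314 +178.28895 +221.20658]
  H  [-182.70395 +357.10852 +87.66641]
  H  [-0.43072 +0.11381 +1.00000]
B = K⁻¹H; ‖b₁‖=0.703200, ‖b₂‖=0.703200; λ = 2/(‖b₁‖+‖b₂‖) = 1.422070, sign → tz>0 ⇒ λ=+1.422070
r₁ = λ·B[:,0] = (+0.75786,-0.22466,-0.61251); r₂ = λ·B[:,1] = (+0.39844,+0.90280,+0.16185)
r₃ = r₁×r₂ = (+0.51662,-0.36671,+0.77371); SVD([r₁ r₂ r₃]) → R = UVᵀ:
  R  [+0.75786 +0.39844 +0.51662]
  R  [-0.22466 +0.90280 -0.36671]
  R  [-0.61251 +0.16185 +0.77371]
t = (-0.30033, -0.39746, +1.42207) m
tr R = 2.434380; θ = arccos((tr R − 1)/2) = 0.771035 rad = 44.177°
axis k = ((R−Rᵀ)₃₂, (R−Rᵀ)₁₃, (R−Rᵀ)₂₁) / (2 sinθ) = (+0.379236, +0.810133, -0.447062)
rvec = θ·k = (+0.292404, +0.624641, -0.344700)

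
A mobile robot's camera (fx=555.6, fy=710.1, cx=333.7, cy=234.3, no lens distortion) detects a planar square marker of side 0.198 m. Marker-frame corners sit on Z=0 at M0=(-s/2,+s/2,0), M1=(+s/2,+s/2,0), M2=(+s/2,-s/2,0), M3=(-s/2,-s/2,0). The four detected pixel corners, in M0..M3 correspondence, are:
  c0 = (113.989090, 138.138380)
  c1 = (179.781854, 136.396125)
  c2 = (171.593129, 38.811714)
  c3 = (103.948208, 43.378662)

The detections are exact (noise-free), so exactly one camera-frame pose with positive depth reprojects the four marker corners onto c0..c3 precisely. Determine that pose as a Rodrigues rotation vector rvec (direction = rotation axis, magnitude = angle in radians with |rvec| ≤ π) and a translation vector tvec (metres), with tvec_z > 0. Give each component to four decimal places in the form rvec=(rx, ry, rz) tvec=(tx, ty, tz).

rvec=(0.2440, 0.2151, -0.0159) tvec=(-0.5143, -0.3029, 1.4901)

Intrinsics K: fx=555.6, fy=710.1, cx=333.7, cy=234.3
Marker side s = 0.198 m; corners in marker frame (Z=0):
  M0 = (-0.0990, +0.0990, 0)
  M1 = (+0.0990, +0.0990, 0)
  M2 = (+0.0990, -0.0990, 0)
  M3 = (-0.0990, -0.0990, 0)
Detected image corners:
  c0 = (113.989090, 138.138380) px
  c1 = (179.781854, 136.396125) px
  c2 = (171.593129, 38.811714) px
  c3 = (103.948208, 43.378662) px
Planar DLT: solve 8×8 A·h = b for H (H[2,2]=1):
  H  [+316.52282 +68.83821 +141.92755]
  H  [-28.58129 +499.86357 +89.96408]
  H  [-0.14310 +0.15975 +1.00000]
B = K⁻¹H; ‖b₁‖=0.671113, ‖b₂‖=0.671113; λ = 2/(‖b₁‖+‖b₂‖) = 1.490061, sign → tz>0 ⇒ λ=+1.490061
r₁ = λ·B[:,0] = (+0.97695,+0.01038,-0.21323); r₂ = λ·B[:,1] = (+0.04164,+0.97036,+0.23804)
r₃ = r₁×r₂ = (+0.20938,-0.24144,+0.94756); SVD([r₁ r₂ r₃]) → R = UVᵀ:
  R  [+0.97695 +0.04164 +0.20938]
  R  [+0.01038 +0.97036 -0.24144]
  R  [-0.21323 +0.23804 +0.94756]
t = (-0.51431, -0.30287, +1.49006) m
tr R = 2.894868; θ = arccos((tr R − 1)/2) = 0.325678 rad = 18.660°
axis k = ((R−Rᵀ)₃₂, (R−Rᵀ)₁₃, (R−Rᵀ)₂₁) / (2 sinθ) = (+0.749304, +0.660421, -0.048858)
rvec = θ·k = (+0.244032, +0.215084, -0.015912)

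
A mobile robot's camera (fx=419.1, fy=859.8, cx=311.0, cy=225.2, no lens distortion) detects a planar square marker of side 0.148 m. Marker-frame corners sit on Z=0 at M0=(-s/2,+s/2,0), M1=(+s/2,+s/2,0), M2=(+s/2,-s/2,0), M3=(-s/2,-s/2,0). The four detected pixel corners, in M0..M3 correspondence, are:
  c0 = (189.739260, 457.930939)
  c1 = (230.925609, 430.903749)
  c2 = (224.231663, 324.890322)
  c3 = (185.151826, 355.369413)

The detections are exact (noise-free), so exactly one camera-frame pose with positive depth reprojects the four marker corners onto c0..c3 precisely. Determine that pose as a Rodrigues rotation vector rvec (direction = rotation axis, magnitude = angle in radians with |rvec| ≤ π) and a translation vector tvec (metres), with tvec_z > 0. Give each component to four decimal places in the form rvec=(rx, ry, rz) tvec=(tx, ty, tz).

rvec=(-0.3306, 0.4444, -0.2896) tvec=(-0.2965, 0.2309, 1.1947)

Intrinsics K: fx=419.1, fy=859.8, cx=311.0, cy=225.2
Marker side s = 0.148 m; corners in marker frame (Z=0):
  M0 = (-0.0740, +0.0740, 0)
  M1 = (+0.0740, +0.0740, 0)
  M2 = (+0.0740, -0.0740, 0)
  M3 = (-0.0740, -0.0740, 0)
Detected image corners:
  c0 = (189.739260, 457.930939) px
  c1 = (230.925609, 430.903749) px
  c2 = (224.231663, 324.890322) px
  c3 = (185.151826, 355.369413) px
Planar DLT: solve 8×8 A·h = b for H (H[2,2]=1):
  H  [+206.79370 -26.61932 +206.98766]
  H  [-315.93059 +582.31885 +391.40216]
  H  [-0.30944 -0.31116 +1.00000]
B = K⁻¹H; ‖b₁‖=0.837001, ‖b₂‖=0.837001; λ = 2/(‖b₁‖+‖b₂‖) = 1.194741, sign → tz>0 ⇒ λ=+1.194741
r₁ = λ·B[:,0] = (+0.86385,-0.34217,-0.36970); r₂ = λ·B[:,1] = (+0.19998,+0.90654,-0.37175)
r₃ = r₁×r₂ = (+0.46235,+0.24721,+0.85154); SVD([r₁ r₂ r₃]) → R = UVᵀ:
  R  [+0.86385 +0.19998 +0.46235]
  R  [-0.34217 +0.90654 +0.24721]
  R  [-0.36970 -0.37175 +0.85154]
t = (-0.29651, +0.23095, +1.19474) m
tr R = 2.621930; θ = arccos((tr R − 1)/2) = 0.624997 rad = 35.810°
axis k = ((R−Rᵀ)₃₂, (R−Rᵀ)₁₃, (R−Rᵀ)₂₁) / (2 sinθ) = (-0.528942, +0.711035, -0.463304)
rvec = θ·k = (-0.330587, +0.444394, -0.289563)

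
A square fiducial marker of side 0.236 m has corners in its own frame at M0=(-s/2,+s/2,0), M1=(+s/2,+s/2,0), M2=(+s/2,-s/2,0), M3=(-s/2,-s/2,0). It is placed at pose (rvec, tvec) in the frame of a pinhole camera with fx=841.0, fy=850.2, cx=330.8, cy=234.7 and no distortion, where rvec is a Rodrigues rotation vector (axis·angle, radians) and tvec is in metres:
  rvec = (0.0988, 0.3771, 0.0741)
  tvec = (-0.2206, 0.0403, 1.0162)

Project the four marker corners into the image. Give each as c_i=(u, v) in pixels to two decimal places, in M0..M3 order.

Intrinsics K: fx=841.0, fy=850.2, cx=330.8, cy=234.7
Marker side s = 0.236 m; corners in marker frame (Z=0):
  M0 = (-0.1180, +0.1180, 0)
  M1 = (+0.1180, +0.1180, 0)
  M2 = (+0.1180, -0.1180, 0)
  M3 = (-0.1180, -0.1180, 0)
rvec = (0.0988, 0.3771, 0.0741), |rvec| = θ = 0.39681 rad = 22.735°
Rodrigues: sinθ=0.38648, 1−cosθ=0.07770; R = I + sinθ·[k]× + (1−cosθ)·[k]×²:
    [+0.92712 -0.05379 +0.37089]
    [+0.09056 +0.99247 -0.08244]
    [-0.36367 +0.11002 +0.92501]
t = (-0.2206, 0.0403, 1.0162) m
M0: Pc = R·M0+t = (-0.33635, +0.14673, +1.07209); u = 841.0·(-0.33635)/1.07209 + 330.8 = 66.9546, v = 850.2·(+0.14673)/1.07209 + 234.7 = 351.0578
M1: Pc = R·M1+t = (-0.11755, +0.16810, +0.98627); u = 841.0·(-0.11755)/0.98627 + 330.8 = 230.5667, v = 850.2·(+0.16810)/0.98627 + 234.7 = 379.6062
M2: Pc = R·M2+t = (-0.10485, -0.06613, +0.96031); u = 841.0·(-0.10485)/0.96031 + 330.8 = 238.9730, v = 850.2·(-0.06613)/0.96031 + 234.7 = 176.1556
M3: Pc = R·M3+t = (-0.32365, -0.08750, +1.04613); u = 841.0·(-0.32365)/1.04613 + 330.8 = 70.6105, v = 850.2·(-0.08750)/1.04613 + 234.7 = 163.5900

c0=(66.95, 351.06) c1=(230.57, 379.61) c2=(238.97, 176.16) c3=(70.61, 163.59)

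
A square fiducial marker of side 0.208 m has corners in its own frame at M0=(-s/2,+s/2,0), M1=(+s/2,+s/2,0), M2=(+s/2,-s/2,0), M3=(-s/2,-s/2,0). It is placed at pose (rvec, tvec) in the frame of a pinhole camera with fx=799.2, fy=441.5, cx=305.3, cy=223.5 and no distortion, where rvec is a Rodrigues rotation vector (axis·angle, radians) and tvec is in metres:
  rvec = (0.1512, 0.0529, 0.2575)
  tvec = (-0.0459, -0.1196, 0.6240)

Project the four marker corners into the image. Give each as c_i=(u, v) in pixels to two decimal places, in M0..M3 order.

c0=(91.35, 191.27) c1=(341.16, 228.06) c2=(411.74, 83.09) c3=(147.90, 45.96)

Intrinsics K: fx=799.2, fy=441.5, cx=305.3, cy=223.5
Marker side s = 0.208 m; corners in marker frame (Z=0):
  M0 = (-0.1040, +0.1040, 0)
  M1 = (+0.1040, +0.1040, 0)
  M2 = (+0.1040, -0.1040, 0)
  M3 = (-0.1040, -0.1040, 0)
rvec = (0.1512, 0.0529, 0.2575), |rvec| = θ = 0.30326 rad = 17.375°
Rodrigues: sinθ=0.29863, 1−cosθ=0.04563; R = I + sinθ·[k]× + (1−cosθ)·[k]×²:
    [+0.96571 -0.24960 +0.07141]
    [+0.25754 +0.95576 -0.14213]
    [-0.03277 +0.15565 +0.98727]
t = (-0.0459, -0.1196, 0.6240) m
M0: Pc = R·M0+t = (-0.17229, -0.04699, +0.64360); u = 799.2·(-0.17229)/0.64360 + 305.3 = 91.3518, v = 441.5·(-0.04699)/0.64360 + 223.5 = 191.2685
M1: Pc = R·M1+t = (+0.02858, +0.00658, +0.63678); u = 799.2·(+0.02858)/0.63678 + 305.3 = 341.1639, v = 441.5·(+0.00658)/0.63678 + 223.5 = 228.0641
M2: Pc = R·M2+t = (+0.08049, -0.19221, +0.60440); u = 799.2·(+0.08049)/0.60440 + 305.3 = 411.7351, v = 441.5·(-0.19221)/0.60440 + 223.5 = 83.0926
M3: Pc = R·M3+t = (-0.12038, -0.24578, +0.61122); u = 799.2·(-0.12038)/0.61122 + 305.3 = 147.9035, v = 441.5·(-0.24578)/0.61122 + 223.5 = 45.9649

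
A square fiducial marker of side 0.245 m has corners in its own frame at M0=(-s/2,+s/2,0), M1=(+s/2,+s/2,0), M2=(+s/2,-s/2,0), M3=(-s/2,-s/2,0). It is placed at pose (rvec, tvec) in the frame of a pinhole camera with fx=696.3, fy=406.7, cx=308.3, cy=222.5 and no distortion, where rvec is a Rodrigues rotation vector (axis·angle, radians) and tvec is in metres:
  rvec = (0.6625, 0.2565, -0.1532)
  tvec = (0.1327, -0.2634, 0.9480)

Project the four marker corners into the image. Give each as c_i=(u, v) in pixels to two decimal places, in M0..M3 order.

Intrinsics K: fx=696.3, fy=406.7, cx=308.3, cy=222.5
Marker side s = 0.245 m; corners in marker frame (Z=0):
  M0 = (-0.1225, +0.1225, 0)
  M1 = (+0.1225, +0.1225, 0)
  M2 = (+0.1225, -0.1225, 0)
  M3 = (-0.1225, -0.1225, 0)
rvec = (0.6625, 0.2565, -0.1532), |rvec| = θ = 0.72675 rad = 41.640°
Rodrigues: sinθ=0.66445, 1−cosθ=0.25266; R = I + sinθ·[k]× + (1−cosθ)·[k]×²:
    [+0.95730 +0.22136 +0.18596]
    [-0.05877 +0.77881 -0.62450]
    [-0.28306 +0.58690 +0.75856]
t = (0.1327, -0.2634, 0.9480) m
M0: Pc = R·M0+t = (+0.04255, -0.16080, +1.05457); u = 696.3·(+0.04255)/1.05457 + 308.3 = 336.3925, v = 406.7·(-0.16080)/1.05457 + 222.5 = 160.4883
M1: Pc = R·M1+t = (+0.27709, -0.17520, +0.98522); u = 696.3·(+0.27709)/0.98522 + 308.3 = 504.1288, v = 406.7·(-0.17520)/0.98522 + 222.5 = 150.1791
M2: Pc = R·M2+t = (+0.22285, -0.36600, +0.84143); u = 696.3·(+0.22285)/0.84143 + 308.3 = 492.7154, v = 406.7·(-0.36600)/0.84143 + 222.5 = 45.5940
M3: Pc = R·M3+t = (-0.01169, -0.35160, +0.91078); u = 696.3·(-0.01169)/0.91078 + 308.3 = 299.3664, v = 406.7·(-0.35160)/0.91078 + 222.5 = 65.4944

c0=(336.39, 160.49) c1=(504.13, 150.18) c2=(492.72, 45.59) c3=(299.37, 65.49)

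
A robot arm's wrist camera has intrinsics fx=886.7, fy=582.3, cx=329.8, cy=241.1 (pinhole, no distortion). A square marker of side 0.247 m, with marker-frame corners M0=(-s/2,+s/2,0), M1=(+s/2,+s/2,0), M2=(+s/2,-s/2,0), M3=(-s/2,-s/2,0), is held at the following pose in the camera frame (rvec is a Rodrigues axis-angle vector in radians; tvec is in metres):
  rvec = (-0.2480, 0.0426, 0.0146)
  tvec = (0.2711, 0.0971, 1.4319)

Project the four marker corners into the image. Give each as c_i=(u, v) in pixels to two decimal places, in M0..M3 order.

Intrinsics K: fx=886.7, fy=582.3, cx=329.8, cy=241.1
Marker side s = 0.247 m; corners in marker frame (Z=0):
  M0 = (-0.1235, +0.1235, 0)
  M1 = (+0.1235, +0.1235, 0)
  M2 = (+0.1235, -0.1235, 0)
  M3 = (-0.1235, -0.1235, 0)
rvec = (-0.2480, 0.0426, 0.0146), |rvec| = θ = 0.25206 rad = 14.442°
Rodrigues: sinθ=0.24939, 1−cosθ=0.03160; R = I + sinθ·[k]× + (1−cosθ)·[k]×²:
    [+0.99899 -0.01970 +0.04035]
    [+0.00919 +0.96930 +0.24569]
    [-0.04395 -0.24507 +0.96851]
t = (0.2711, 0.0971, 1.4319) m
M0: Pc = R·M0+t = (+0.14529, +0.21567, +1.40706); u = 886.7·(+0.14529)/1.40706 + 329.8 = 421.3596, v = 582.3·(+0.21567)/1.40706 + 241.1 = 330.3548
M1: Pc = R·M1+t = (+0.39204, +0.21794, +1.39621); u = 886.7·(+0.39204)/1.39621 + 329.8 = 578.7777, v = 582.3·(+0.21794)/1.39621 + 241.1 = 331.9956
M2: Pc = R·M2+t = (+0.39691, -0.02147, +1.45674); u = 886.7·(+0.39691)/1.45674 + 329.8 = 571.3936, v = 582.3·(-0.02147)/1.45674 + 241.1 = 232.5162
M3: Pc = R·M3+t = (+0.15016, -0.02374, +1.46759); u = 886.7·(+0.15016)/1.46759 + 329.8 = 420.5231, v = 582.3·(-0.02374)/1.46759 + 241.1 = 231.6790

c0=(421.36, 330.35) c1=(578.78, 332.00) c2=(571.39, 232.52) c3=(420.52, 231.68)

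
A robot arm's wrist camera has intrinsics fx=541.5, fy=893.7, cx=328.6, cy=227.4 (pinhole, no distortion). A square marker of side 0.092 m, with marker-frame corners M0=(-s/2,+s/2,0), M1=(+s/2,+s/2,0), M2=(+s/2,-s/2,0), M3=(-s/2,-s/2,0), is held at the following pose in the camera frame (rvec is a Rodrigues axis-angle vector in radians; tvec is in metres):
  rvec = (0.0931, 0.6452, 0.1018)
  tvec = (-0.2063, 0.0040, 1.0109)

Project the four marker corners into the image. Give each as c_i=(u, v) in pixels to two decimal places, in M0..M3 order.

Intrinsics K: fx=541.5, fy=893.7, cx=328.6, cy=227.4
Marker side s = 0.092 m; corners in marker frame (Z=0):
  M0 = (-0.0460, +0.0460, 0)
  M1 = (+0.0460, +0.0460, 0)
  M2 = (+0.0460, -0.0460, 0)
  M3 = (-0.0460, -0.0460, 0)
rvec = (0.0931, 0.6452, 0.1018), |rvec| = θ = 0.65978 rad = 37.803°
Rodrigues: sinθ=0.61295, 1−cosθ=0.20987; R = I + sinθ·[k]× + (1−cosθ)·[k]×²:
    [+0.79430 -0.06561 +0.60397]
    [+0.12353 +0.99082 -0.05482]
    [-0.59483 +0.11816 +0.79512]
t = (-0.2063, 0.0040, 1.0109) m
M0: Pc = R·M0+t = (-0.24586, +0.04390, +1.04370); u = 541.5·(-0.24586)/1.04370 + 328.6 = 201.0428, v = 893.7·(+0.04390)/1.04370 + 227.4 = 264.9869
M1: Pc = R·M1+t = (-0.17278, +0.05526, +0.98897); u = 541.5·(-0.17278)/0.98897 + 328.6 = 233.9963, v = 893.7·(+0.05526)/0.98897 + 227.4 = 277.3369
M2: Pc = R·M2+t = (-0.16674, -0.03590, +0.97810); u = 541.5·(-0.16674)/0.97810 + 328.6 = 236.2868, v = 893.7·(-0.03590)/0.97810 + 227.4 = 194.6021
M3: Pc = R·M3+t = (-0.23982, -0.04726, +1.03283); u = 541.5·(-0.23982)/1.03283 + 328.6 = 202.8651, v = 893.7·(-0.04726)/1.03283 + 227.4 = 186.5057

c0=(201.04, 264.99) c1=(234.00, 277.34) c2=(236.29, 194.60) c3=(202.87, 186.51)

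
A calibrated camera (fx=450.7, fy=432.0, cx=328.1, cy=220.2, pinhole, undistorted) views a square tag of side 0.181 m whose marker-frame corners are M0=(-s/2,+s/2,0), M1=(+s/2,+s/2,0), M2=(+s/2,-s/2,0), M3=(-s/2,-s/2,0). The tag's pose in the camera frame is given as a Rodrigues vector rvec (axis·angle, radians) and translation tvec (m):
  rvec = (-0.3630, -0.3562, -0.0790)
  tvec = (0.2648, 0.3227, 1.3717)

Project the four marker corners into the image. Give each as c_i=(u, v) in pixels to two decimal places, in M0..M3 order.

Intrinsics K: fx=450.7, fy=432.0, cx=328.1, cy=220.2
Marker side s = 0.181 m; corners in marker frame (Z=0):
  M0 = (-0.0905, +0.0905, 0)
  M1 = (+0.0905, +0.0905, 0)
  M2 = (+0.0905, -0.0905, 0)
  M3 = (-0.0905, -0.0905, 0)
rvec = (-0.3630, -0.3562, -0.0790), |rvec| = θ = 0.51467 rad = 29.489°
Rodrigues: sinθ=0.49225, 1−cosθ=0.12955; R = I + sinθ·[k]× + (1−cosθ)·[k]×²:
    [+0.93490 +0.13879 -0.32666]
    [-0.01232 +0.93250 +0.36095]
    [+0.35471 -0.33342 +0.87351]
t = (0.2648, 0.3227, 1.3717) m
M0: Pc = R·M0+t = (+0.19275, +0.40821, +1.30942); u = 450.7·(+0.19275)/1.30942 + 328.1 = 394.4449, v = 432.0·(+0.40821)/1.30942 + 220.2 = 354.8740
M1: Pc = R·M1+t = (+0.36197, +0.40598, +1.37363); u = 450.7·(+0.36197)/1.37363 + 328.1 = 446.8655, v = 432.0·(+0.40598)/1.37363 + 220.2 = 347.8780
M2: Pc = R·M2+t = (+0.33685, +0.23719, +1.43398); u = 450.7·(+0.33685)/1.43398 + 328.1 = 433.9714, v = 432.0·(+0.23719)/1.43398 + 220.2 = 291.6569
M3: Pc = R·M3+t = (+0.16763, +0.23942, +1.36977); u = 450.7·(+0.16763)/1.36977 + 328.1 = 383.2560, v = 432.0·(+0.23942)/1.36977 + 220.2 = 295.7095

c0=(394.44, 354.87) c1=(446.87, 347.88) c2=(433.97, 291.66) c3=(383.26, 295.71)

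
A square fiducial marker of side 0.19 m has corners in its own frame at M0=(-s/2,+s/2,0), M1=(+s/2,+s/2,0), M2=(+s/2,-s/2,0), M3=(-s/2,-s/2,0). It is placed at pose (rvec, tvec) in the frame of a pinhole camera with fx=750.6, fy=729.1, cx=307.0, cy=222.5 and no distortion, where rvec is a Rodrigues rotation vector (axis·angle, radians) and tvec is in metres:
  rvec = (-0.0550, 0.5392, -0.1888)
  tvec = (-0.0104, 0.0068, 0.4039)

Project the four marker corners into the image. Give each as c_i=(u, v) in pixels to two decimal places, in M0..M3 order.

Intrinsics K: fx=750.6, fy=729.1, cx=307.0, cy=222.5
Marker side s = 0.19 m; corners in marker frame (Z=0):
  M0 = (-0.0950, +0.0950, 0)
  M1 = (+0.0950, +0.0950, 0)
  M2 = (+0.0950, -0.0950, 0)
  M3 = (-0.0950, -0.0950, 0)
rvec = (-0.0550, 0.5392, -0.1888), |rvec| = θ = 0.57394 rad = 32.884°
Rodrigues: sinθ=0.54294, 1−cosθ=0.16023; R = I + sinθ·[k]× + (1−cosθ)·[k]×²:
    [+0.84124 +0.16418 +0.51513]
    [-0.19303 +0.98119 +0.00251]
    [-0.50503 -0.10155 +0.85711]
t = (-0.0104, 0.0068, 0.4039) m
M0: Pc = R·M0+t = (-0.07472, +0.11835, +0.44223); u = 750.6·(-0.07472)/0.44223 + 307.0 = 180.1761, v = 729.1·(+0.11835)/0.44223 + 222.5 = 417.6234
M1: Pc = R·M1+t = (+0.08511, +0.08168, +0.34628); u = 750.6·(+0.08511)/0.34628 + 307.0 = 491.4982, v = 729.1·(+0.08168)/0.34628 + 222.5 = 394.4714
M2: Pc = R·M2+t = (+0.05392, -0.10475, +0.36557); u = 750.6·(+0.05392)/0.36557 + 307.0 = 417.7122, v = 729.1·(-0.10475)/0.36557 + 222.5 = 13.5825
M3: Pc = R·M3+t = (-0.10591, -0.06808, +0.46152); u = 750.6·(-0.10591)/0.46152 + 307.0 = 134.7458, v = 729.1·(-0.06808)/0.46152 + 222.5 = 114.9573

c0=(180.18, 417.62) c1=(491.50, 394.47) c2=(417.71, 13.58) c3=(134.75, 114.96)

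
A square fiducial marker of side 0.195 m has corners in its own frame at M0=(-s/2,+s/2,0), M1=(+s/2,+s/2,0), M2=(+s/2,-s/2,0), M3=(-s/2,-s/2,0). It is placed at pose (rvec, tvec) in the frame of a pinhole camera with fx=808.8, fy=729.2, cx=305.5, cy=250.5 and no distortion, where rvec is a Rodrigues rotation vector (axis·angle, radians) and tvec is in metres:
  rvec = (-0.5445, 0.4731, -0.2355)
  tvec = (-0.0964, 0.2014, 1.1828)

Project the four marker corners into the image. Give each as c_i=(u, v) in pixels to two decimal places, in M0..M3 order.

Intrinsics K: fx=808.8, fy=729.2, cx=305.5, cy=250.5
Marker side s = 0.195 m; corners in marker frame (Z=0):
  M0 = (-0.0975, +0.0975, 0)
  M1 = (+0.0975, +0.0975, 0)
  M2 = (+0.0975, -0.0975, 0)
  M3 = (-0.0975, -0.0975, 0)
rvec = (-0.5445, 0.4731, -0.2355), |rvec| = θ = 0.75879 rad = 43.476°
Rodrigues: sinθ=0.68804, 1−cosθ=0.27433; R = I + sinθ·[k]× + (1−cosθ)·[k]×²:
    [+0.86693 +0.09080 +0.49009]
    [-0.33628 +0.83231 +0.44065]
    [-0.36789 -0.54682 +0.75209]
t = (-0.0964, 0.2014, 1.1828) m
M0: Pc = R·M0+t = (-0.17207, +0.31534, +1.16535); u = 808.8·(-0.17207)/1.16535 + 305.5 = 186.0753, v = 729.2·(+0.31534)/1.16535 + 250.5 = 447.8171
M1: Pc = R·M1+t = (-0.00302, +0.24976, +1.09362); u = 808.8·(-0.00302)/1.09362 + 305.5 = 303.2659, v = 729.2·(+0.24976)/1.09362 + 250.5 = 417.0367
M2: Pc = R·M2+t = (-0.02073, +0.08746, +1.20025); u = 808.8·(-0.02073)/1.20025 + 305.5 = 291.5324, v = 729.2·(+0.08746)/1.20025 + 250.5 = 303.6369
M3: Pc = R·M3+t = (-0.18978, +0.15304, +1.27198); u = 808.8·(-0.18978)/1.27198 + 305.5 = 184.8276, v = 729.2·(+0.15304)/1.27198 + 250.5 = 338.2327

c0=(186.08, 447.82) c1=(303.27, 417.04) c2=(291.53, 303.64) c3=(184.83, 338.23)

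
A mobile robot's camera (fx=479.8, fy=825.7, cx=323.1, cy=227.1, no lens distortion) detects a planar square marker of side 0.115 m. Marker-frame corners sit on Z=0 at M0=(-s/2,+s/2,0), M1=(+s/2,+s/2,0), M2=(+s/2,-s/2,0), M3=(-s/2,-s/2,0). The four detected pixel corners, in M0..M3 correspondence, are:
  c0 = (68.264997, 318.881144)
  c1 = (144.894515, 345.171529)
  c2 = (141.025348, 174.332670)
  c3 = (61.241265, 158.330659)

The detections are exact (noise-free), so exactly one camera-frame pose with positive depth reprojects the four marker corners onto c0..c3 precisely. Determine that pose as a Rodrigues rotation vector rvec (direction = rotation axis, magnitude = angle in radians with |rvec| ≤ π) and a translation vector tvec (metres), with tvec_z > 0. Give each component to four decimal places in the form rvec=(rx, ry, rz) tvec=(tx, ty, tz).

rvec=(0.2097, 0.3463, 0.0822) tvec=(-0.2555, 0.0159, 0.5560)

Intrinsics K: fx=479.8, fy=825.7, cx=323.1, cy=227.1
Marker side s = 0.115 m; corners in marker frame (Z=0):
  M0 = (-0.0575, +0.0575, 0)
  M1 = (+0.0575, +0.0575, 0)
  M2 = (+0.0575, -0.0575, 0)
  M3 = (-0.0575, -0.0575, 0)
Detected image corners:
  c0 = (68.264997, 318.881144) px
  c1 = (144.894515, 345.171529) px
  c2 = (141.025348, 174.332670) px
  c3 = (61.241265, 158.330659) px
Planar DLT: solve 8×8 A·h = b for H (H[2,2]=1):
  H  [+618.48099 +88.52020 +102.59144]
  H  [+37.88715 +1536.94264 +250.68693]
  H  [-0.58994 +0.39183 +1.00000]
B = K⁻¹H; ‖b₁‖=1.798607, ‖b₂‖=1.798607; λ = 2/(‖b₁‖+‖b₂‖) = 0.555986, sign → tz>0 ⇒ λ=+0.555986
r₁ = λ·B[:,0] = (+0.93756,+0.11572,-0.32800); r₂ = λ·B[:,1] = (-0.04413,+0.97498,+0.21785)
r₃ = r₁×r₂ = (+0.34500,-0.18978,+0.91922); SVD([r₁ r₂ r₃]) → R = UVᵀ:
  R  [+0.93756 -0.04413 +0.34500]
  R  [+0.11572 +0.97498 -0.18978]
  R  [-0.32800 +0.21785 +0.91922]
t = (-0.25552, +0.01588, +0.55599) m
tr R = 2.831762; θ = arccos((tr R − 1)/2) = 0.413099 rad = 23.669°
axis k = ((R−Rᵀ)₃₂, (R−Rᵀ)₁₃, (R−Rᵀ)₂₁) / (2 sinθ) = (+0.507700, +0.838214, +0.199093)
rvec = θ·k = (+0.209731, +0.346266, +0.082245)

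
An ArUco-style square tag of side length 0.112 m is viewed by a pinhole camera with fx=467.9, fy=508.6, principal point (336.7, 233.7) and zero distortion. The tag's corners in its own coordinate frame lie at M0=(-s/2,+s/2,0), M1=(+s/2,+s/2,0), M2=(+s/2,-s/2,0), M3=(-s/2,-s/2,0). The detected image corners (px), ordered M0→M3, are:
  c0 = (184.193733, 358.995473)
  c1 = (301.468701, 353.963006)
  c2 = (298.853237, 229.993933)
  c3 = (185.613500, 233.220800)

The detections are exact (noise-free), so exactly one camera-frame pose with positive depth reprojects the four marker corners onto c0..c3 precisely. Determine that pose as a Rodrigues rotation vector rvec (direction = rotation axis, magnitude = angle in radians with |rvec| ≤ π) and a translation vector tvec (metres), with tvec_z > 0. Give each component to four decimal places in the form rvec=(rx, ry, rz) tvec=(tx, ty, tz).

rvec=(-0.1452, -0.0525, -0.0306) tvec=(-0.0920, 0.0535, 0.4590)

Intrinsics K: fx=467.9, fy=508.6, cx=336.7, cy=233.7
Marker side s = 0.112 m; corners in marker frame (Z=0):
  M0 = (-0.0560, +0.0560, 0)
  M1 = (+0.0560, +0.0560, 0)
  M2 = (+0.0560, -0.0560, 0)
  M3 = (-0.0560, -0.0560, 0)
Detected image corners:
  c0 = (184.193733, 358.995473) px
  c1 = (301.468701, 353.963006) px
  c2 = (298.853237, 229.993933) px
  c3 = (185.613500, 233.220800) px
Planar DLT: solve 8×8 A·h = b for H (H[2,2]=1):
  H  [+1057.56715 -70.50599 +242.91027]
  H  [-1.81433 +1022.77632 +292.93446]
  H  [+0.11875 -0.31321 +1.00000]
B = K⁻¹H; ‖b₁‖=2.178808, ‖b₂‖=2.178808; λ = 2/(‖b₁‖+‖b₂‖) = 0.458967, sign → tz>0 ⇒ λ=+0.458967
r₁ = λ·B[:,0] = (+0.99816,-0.02668,+0.05450); r₂ = λ·B[:,1] = (+0.03428,+0.98902,-0.14375)
r₃ = r₁×r₂ = (-0.05007,+0.14536,+0.98811); SVD([r₁ r₂ r₃]) → R = UVᵀ:
  R  [+0.99816 +0.03428 -0.05007]
  R  [-0.02668 +0.98902 +0.14536]
  R  [+0.05450 -0.14375 +0.98811]
t = (-0.09200, +0.05345, +0.45897) m
tr R = 2.975288; θ = arccos((tr R − 1)/2) = 0.157361 rad = 9.016°
axis k = ((R−Rᵀ)₃₂, (R−Rᵀ)₁₃, (R−Rᵀ)₂₁) / (2 sinθ) = (-0.922421, -0.333625, -0.194511)
rvec = θ·k = (-0.145153, -0.052500, -0.030609)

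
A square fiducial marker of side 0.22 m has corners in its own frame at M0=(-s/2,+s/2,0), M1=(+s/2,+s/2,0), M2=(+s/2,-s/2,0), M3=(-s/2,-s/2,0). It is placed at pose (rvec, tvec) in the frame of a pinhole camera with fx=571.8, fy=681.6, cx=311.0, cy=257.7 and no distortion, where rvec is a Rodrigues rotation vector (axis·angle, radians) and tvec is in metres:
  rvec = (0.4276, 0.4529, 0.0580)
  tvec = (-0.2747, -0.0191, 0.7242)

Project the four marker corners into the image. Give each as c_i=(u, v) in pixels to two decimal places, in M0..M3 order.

Intrinsics K: fx=571.8, fy=681.6, cx=311.0, cy=257.7
Marker side s = 0.22 m; corners in marker frame (Z=0):
  M0 = (-0.1100, +0.1100, 0)
  M1 = (+0.1100, +0.1100, 0)
  M2 = (+0.1100, -0.1100, 0)
  M3 = (-0.1100, -0.1100, 0)
rvec = (0.4276, 0.4529, 0.0580), |rvec| = θ = 0.62556 rad = 35.842°
Rodrigues: sinθ=0.58555, 1−cosθ=0.18936; R = I + sinθ·[k]× + (1−cosθ)·[k]×²:
    [+0.89911 +0.03942 +0.43594]
    [+0.14800 +0.90989 -0.38754]
    [-0.41193 +0.41296 +0.81226]
t = (-0.2747, -0.0191, 0.7242) m
M0: Pc = R·M0+t = (-0.36927, +0.06471, +0.81494); u = 571.8·(-0.36927)/0.81494 + 311.0 = 51.9052, v = 681.6·(+0.06471)/0.81494 + 257.7 = 311.8205
M1: Pc = R·M1+t = (-0.17146, +0.09727, +0.72431); u = 571.8·(-0.17146)/0.72431 + 311.0 = 175.6423, v = 681.6·(+0.09727)/0.72431 + 257.7 = 349.2327
M2: Pc = R·M2+t = (-0.18013, -0.10291, +0.63346); u = 571.8·(-0.18013)/0.63346 + 311.0 = 148.4004, v = 681.6·(-0.10291)/0.63346 + 257.7 = 146.9718
M3: Pc = R·M3+t = (-0.37794, -0.13547, +0.72409); u = 571.8·(-0.37794)/0.72409 + 311.0 = 12.5474, v = 681.6·(-0.13547)/0.72409 + 257.7 = 130.1800

c0=(51.91, 311.82) c1=(175.64, 349.23) c2=(148.40, 146.97) c3=(12.55, 130.18)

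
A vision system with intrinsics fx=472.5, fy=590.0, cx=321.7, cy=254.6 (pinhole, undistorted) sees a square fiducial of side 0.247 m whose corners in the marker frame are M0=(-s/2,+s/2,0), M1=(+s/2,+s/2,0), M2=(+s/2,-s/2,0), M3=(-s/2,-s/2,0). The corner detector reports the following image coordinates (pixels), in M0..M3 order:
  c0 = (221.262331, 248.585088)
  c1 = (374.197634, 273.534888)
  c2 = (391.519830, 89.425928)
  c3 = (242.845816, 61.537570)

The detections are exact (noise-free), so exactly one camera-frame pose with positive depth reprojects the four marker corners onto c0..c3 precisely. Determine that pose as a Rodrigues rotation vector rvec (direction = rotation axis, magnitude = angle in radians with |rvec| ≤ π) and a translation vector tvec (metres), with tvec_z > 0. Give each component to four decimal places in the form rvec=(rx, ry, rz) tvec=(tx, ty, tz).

Intrinsics K: fx=472.5, fy=590.0, cx=321.7, cy=254.6
Marker side s = 0.247 m; corners in marker frame (Z=0):
  M0 = (-0.1235, +0.1235, 0)
  M1 = (+0.1235, +0.1235, 0)
  M2 = (+0.1235, -0.1235, 0)
  M3 = (-0.1235, -0.1235, 0)
Detected image corners:
  c0 = (221.262331, 248.585088) px
  c1 = (374.197634, 273.534888) px
  c2 = (391.519830, 89.425928) px
  c3 = (242.845816, 61.537570) px
Planar DLT: solve 8×8 A·h = b for H (H[2,2]=1):
  H  [+634.70605 -110.71469 +308.31673]
  H  [+120.32041 +733.73413 +167.20538]
  H  [+0.07894 -0.10422 +1.00000]
B = K⁻¹H; ‖b₁‖=1.303078, ‖b₂‖=1.303078; λ = 2/(‖b₁‖+‖b₂‖) = 0.767414, sign → tz>0 ⇒ λ=+0.767414
r₁ = λ·B[:,0] = (+0.98961,+0.13036,+0.06058); r₂ = λ·B[:,1] = (-0.12537,+0.98888,-0.07998)
r₃ = r₁×r₂ = (-0.07034,+0.07155,+0.99495); SVD([r₁ r₂ r₃]) → R = UVᵀ:
  R  [+0.98961 -0.12537 -0.07034]
  R  [+0.13036 +0.98888 +0.07155]
  R  [+0.06058 -0.07998 +0.99495]
t = (-0.02174, -0.11367, +0.76741) m
tr R = 2.973450; θ = arccos((tr R − 1)/2) = 0.163123 rad = 9.346°
axis k = ((R−Rᵀ)₃₂, (R−Rᵀ)₁₃, (R−Rᵀ)₂₁) / (2 sinθ) = (-0.466534, -0.403072, +0.787324)
rvec = θ·k = (-0.076102, -0.065750, +0.128430)

rvec=(-0.0761, -0.0658, 0.1284) tvec=(-0.0217, -0.1137, 0.7674)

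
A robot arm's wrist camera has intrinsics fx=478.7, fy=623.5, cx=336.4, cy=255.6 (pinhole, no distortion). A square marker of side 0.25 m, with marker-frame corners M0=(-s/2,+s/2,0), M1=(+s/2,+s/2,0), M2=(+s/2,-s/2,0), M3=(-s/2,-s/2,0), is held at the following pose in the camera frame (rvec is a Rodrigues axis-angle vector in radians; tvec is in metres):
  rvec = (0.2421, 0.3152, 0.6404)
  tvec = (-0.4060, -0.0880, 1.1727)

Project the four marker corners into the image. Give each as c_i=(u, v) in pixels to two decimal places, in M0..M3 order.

Intrinsics K: fx=478.7, fy=623.5, cx=336.4, cy=255.6
Marker side s = 0.25 m; corners in marker frame (Z=0):
  M0 = (-0.1250, +0.1250, 0)
  M1 = (+0.1250, +0.1250, 0)
  M2 = (+0.1250, -0.1250, 0)
  M3 = (-0.1250, -0.1250, 0)
rvec = (0.2421, 0.3152, 0.6404), |rvec| = θ = 0.75371 rad = 43.184°
Rodrigues: sinθ=0.68435, 1−cosθ=0.27084; R = I + sinθ·[k]× + (1−cosθ)·[k]×²:
    [+0.75710 -0.54508 +0.36011]
    [+0.61785 +0.77652 -0.12358]
    [-0.21227 +0.31606 +0.92469]
t = (-0.4060, -0.0880, 1.1727) m
M0: Pc = R·M0+t = (-0.56877, -0.06817, +1.23874); u = 478.7·(-0.56877)/1.23874 + 336.4 = 116.6030, v = 623.5·(-0.06817)/1.23874 + 255.6 = 221.2900
M1: Pc = R·M1+t = (-0.37950, +0.08630, +1.18567); u = 478.7·(-0.37950)/1.18567 + 336.4 = 183.1827, v = 623.5·(+0.08630)/1.18567 + 255.6 = 300.9801
M2: Pc = R·M2+t = (-0.24323, -0.10783, +1.10666); u = 478.7·(-0.24323)/1.10666 + 336.4 = 231.1889, v = 623.5·(-0.10783)/1.10666 + 255.6 = 194.8452
M3: Pc = R·M3+t = (-0.43250, -0.26230, +1.15973); u = 478.7·(-0.43250)/1.15973 + 336.4 = 157.8762, v = 623.5·(-0.26230)/1.15973 + 255.6 = 114.5823

c0=(116.60, 221.29) c1=(183.18, 300.98) c2=(231.19, 194.85) c3=(157.88, 114.58)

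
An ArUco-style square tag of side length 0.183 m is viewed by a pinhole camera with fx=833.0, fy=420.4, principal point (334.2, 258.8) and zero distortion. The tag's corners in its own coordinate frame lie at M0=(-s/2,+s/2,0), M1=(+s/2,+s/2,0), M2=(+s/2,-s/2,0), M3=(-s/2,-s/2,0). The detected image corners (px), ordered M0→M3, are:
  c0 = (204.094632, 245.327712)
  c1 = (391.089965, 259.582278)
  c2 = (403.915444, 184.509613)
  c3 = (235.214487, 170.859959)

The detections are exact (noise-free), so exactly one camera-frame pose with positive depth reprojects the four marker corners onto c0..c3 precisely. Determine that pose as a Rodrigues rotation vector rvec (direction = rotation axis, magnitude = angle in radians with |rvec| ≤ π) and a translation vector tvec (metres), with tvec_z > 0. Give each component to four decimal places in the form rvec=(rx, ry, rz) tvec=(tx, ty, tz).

Intrinsics K: fx=833.0, fy=420.4, cx=334.2, cy=258.8
Marker side s = 0.183 m; corners in marker frame (Z=0):
  M0 = (-0.0915, +0.0915, 0)
  M1 = (+0.0915, +0.0915, 0)
  M2 = (+0.0915, -0.0915, 0)
  M3 = (-0.0915, -0.0915, 0)
Detected image corners:
  c0 = (204.094632, 245.327712) px
  c1 = (391.089965, 259.582278) px
  c2 = (403.915444, 184.509613) px
  c3 = (235.214487, 170.859959) px
Planar DLT: solve 8×8 A·h = b for H (H[2,2]=1):
  H  [+987.61290 -290.99021 +309.61892]
  H  [+88.91338 +289.27356 +213.21000]
  H  [+0.05931 -0.55478 +1.00000]
B = K⁻¹H; ‖b₁‖=1.176413, ‖b₂‖=1.176413; λ = 2/(‖b₁‖+‖b₂‖) = 0.850041, sign → tz>0 ⇒ λ=+0.850041
r₁ = λ·B[:,0] = (+0.98759,+0.14874,+0.05042); r₂ = λ·B[:,1] = (-0.10774,+0.87521,-0.47158)
r₃ = r₁×r₂ = (-0.11427,+0.46030,+0.88038); SVD([r₁ r₂ r₃]) → R = UVᵀ:
  R  [+0.98759 -0.10774 -0.11427]
  R  [+0.14874 +0.87521 +0.46030]
  R  [+0.05042 -0.47158 +0.88038]
t = (-0.02508, -0.09218, +0.85004) m
tr R = 2.743183; θ = arccos((tr R − 1)/2) = 0.512357 rad = 29.356°
axis k = ((R−Rᵀ)₃₂, (R−Rᵀ)₁₃, (R−Rᵀ)₂₁) / (2 sinθ) = (-0.950449, -0.167970, +0.261598)
rvec = θ·k = (-0.486969, -0.086061, +0.134031)

rvec=(-0.4870, -0.0861, 0.1340) tvec=(-0.0251, -0.0922, 0.8500)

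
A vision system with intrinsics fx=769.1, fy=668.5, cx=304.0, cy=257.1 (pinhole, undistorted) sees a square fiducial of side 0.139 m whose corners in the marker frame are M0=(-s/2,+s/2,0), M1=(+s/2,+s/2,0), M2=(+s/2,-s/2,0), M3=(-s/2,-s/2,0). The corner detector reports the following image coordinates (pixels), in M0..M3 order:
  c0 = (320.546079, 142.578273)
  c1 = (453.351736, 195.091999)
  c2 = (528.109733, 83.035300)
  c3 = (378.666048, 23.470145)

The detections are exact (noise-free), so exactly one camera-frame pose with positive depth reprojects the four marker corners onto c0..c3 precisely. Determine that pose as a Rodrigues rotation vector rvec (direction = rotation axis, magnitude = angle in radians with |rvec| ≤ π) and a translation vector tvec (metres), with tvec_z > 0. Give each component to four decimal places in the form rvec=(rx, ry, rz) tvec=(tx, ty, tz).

Intrinsics K: fx=769.1, fy=668.5, cx=304.0, cy=257.1
Marker side s = 0.139 m; corners in marker frame (Z=0):
  M0 = (-0.0695, +0.0695, 0)
  M1 = (+0.0695, +0.0695, 0)
  M2 = (+0.0695, -0.0695, 0)
  M3 = (-0.0695, -0.0695, 0)
Detected image corners:
  c0 = (320.546079, 142.578273) px
  c1 = (453.351736, 195.091999) px
  c2 = (528.109733, 83.035300) px
  c3 = (378.666048, 23.470145) px
Planar DLT: solve 8×8 A·h = b for H (H[2,2]=1):
  H  [+1021.18010 -117.24000 +418.29618]
  H  [+404.14946 +926.85069 +114.53708]
  H  [+0.02253 +0.85878 +1.00000]
B = K⁻¹H; ‖b₁‖=1.447403, ‖b₂‖=1.447403; λ = 2/(‖b₁‖+‖b₂‖) = 0.690892, sign → tz>0 ⇒ λ=+0.690892
r₁ = λ·B[:,0] = (+0.91119,+0.41170,+0.01557); r₂ = λ·B[:,1] = (-0.33984,+0.72971,+0.59332)
r₃ = r₁×r₂ = (+0.23291,-0.54592,+0.80481); SVD([r₁ r₂ r₃]) → R = UVᵀ:
  R  [+0.91119 -0.33984 +0.23291]
  R  [+0.41170 +0.72971 -0.54592]
  R  [+0.01557 +0.59332 +0.80481]
t = (+0.10267, -0.14734, +0.69089) m
tr R = 2.445708; θ = arccos((tr R − 1)/2) = 0.762872 rad = 43.709°
axis k = ((R−Rᵀ)₃₂, (R−Rᵀ)₁₃, (R−Rᵀ)₂₁) / (2 sinθ) = (+0.824343, +0.157269, +0.543806)
rvec = θ·k = (+0.628869, +0.119976, +0.414854)

rvec=(0.6289, 0.1200, 0.4149) tvec=(0.1027, -0.1473, 0.6909)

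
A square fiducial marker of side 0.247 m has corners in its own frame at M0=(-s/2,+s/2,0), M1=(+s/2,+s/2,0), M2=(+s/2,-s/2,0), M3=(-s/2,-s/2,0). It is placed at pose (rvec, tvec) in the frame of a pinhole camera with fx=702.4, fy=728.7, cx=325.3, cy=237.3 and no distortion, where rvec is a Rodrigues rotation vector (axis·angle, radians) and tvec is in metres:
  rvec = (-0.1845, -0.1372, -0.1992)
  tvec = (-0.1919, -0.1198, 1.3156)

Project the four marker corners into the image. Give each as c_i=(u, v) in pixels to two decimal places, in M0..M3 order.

c0=(167.83, 249.78) c1=(300.59, 224.27) c2=(274.63, 96.72) c3=(145.31, 117.76)

Intrinsics K: fx=702.4, fy=728.7, cx=325.3, cy=237.3
Marker side s = 0.247 m; corners in marker frame (Z=0):
  M0 = (-0.1235, +0.1235, 0)
  M1 = (+0.1235, +0.1235, 0)
  M2 = (+0.1235, -0.1235, 0)
  M3 = (-0.1235, -0.1235, 0)
rvec = (-0.1845, -0.1372, -0.1992), |rvec| = θ = 0.30421 rad = 17.430°
Rodrigues: sinθ=0.29954, 1−cosθ=0.04592; R = I + sinθ·[k]× + (1−cosθ)·[k]×²:
    [+0.97097 +0.20870 -0.11686]
    [-0.18358 +0.96342 +0.19523]
    [+0.15333 -0.16811 +0.97377]
t = (-0.1919, -0.1198, 1.3156) m
M0: Pc = R·M0+t = (-0.28604, +0.02186, +1.27590); u = 702.4·(-0.28604)/1.27590 + 325.3 = 167.8312, v = 728.7·(+0.02186)/1.27590 + 237.3 = 249.7820
M1: Pc = R·M1+t = (-0.04621, -0.02349, +1.31377); u = 702.4·(-0.04621)/1.31377 + 325.3 = 300.5940, v = 728.7·(-0.02349)/1.31377 + 237.3 = 224.2712
M2: Pc = R·M2+t = (-0.09776, -0.26146, +1.35530); u = 702.4·(-0.09776)/1.35530 + 325.3 = 274.6349, v = 728.7·(-0.26146)/1.35530 + 237.3 = 96.7239
M3: Pc = R·M3+t = (-0.33759, -0.21611, +1.31743); u = 702.4·(-0.33759)/1.31743 + 325.3 = 145.3103, v = 728.7·(-0.21611)/1.31743 + 237.3 = 117.7641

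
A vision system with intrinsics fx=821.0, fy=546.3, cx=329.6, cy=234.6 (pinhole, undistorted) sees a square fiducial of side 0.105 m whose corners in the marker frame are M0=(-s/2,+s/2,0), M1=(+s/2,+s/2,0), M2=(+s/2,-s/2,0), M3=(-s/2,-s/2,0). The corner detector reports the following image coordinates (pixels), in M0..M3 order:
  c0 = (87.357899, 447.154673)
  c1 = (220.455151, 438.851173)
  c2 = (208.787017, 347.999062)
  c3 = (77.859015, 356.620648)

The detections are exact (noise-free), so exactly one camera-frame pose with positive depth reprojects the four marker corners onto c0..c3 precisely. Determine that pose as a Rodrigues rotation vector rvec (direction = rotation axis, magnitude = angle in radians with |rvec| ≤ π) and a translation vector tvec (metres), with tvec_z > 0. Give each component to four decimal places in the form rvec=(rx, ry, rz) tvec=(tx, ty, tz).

rvec=(-0.0969, 0.0358, -0.1029) tvec=(-0.1423, 0.1920, 0.6448)

Intrinsics K: fx=821.0, fy=546.3, cx=329.6, cy=234.6
Marker side s = 0.105 m; corners in marker frame (Z=0):
  M0 = (-0.0525, +0.0525, 0)
  M1 = (+0.0525, +0.0525, 0)
  M2 = (+0.0525, -0.0525, 0)
  M3 = (-0.0525, -0.0525, 0)
Detected image corners:
  c0 = (87.357899, 447.154673) px
  c1 = (220.455151, 438.851173) px
  c2 = (208.787017, 347.999062) px
  c3 = (77.859015, 356.620648) px
Planar DLT: solve 8×8 A·h = b for H (H[2,2]=1):
  H  [+1250.09899 +78.07949 +148.40724]
  H  [-99.55567 +803.02691 +397.30350]
  H  [-0.04765 -0.15268 +1.00000]
B = K⁻¹H; ‖b₁‖=1.550979, ‖b₂‖=1.550979; λ = 2/(‖b₁‖+‖b₂‖) = 0.644754, sign → tz>0 ⇒ λ=+0.644754
r₁ = λ·B[:,0] = (+0.99407,-0.10430,-0.03072); r₂ = λ·B[:,1] = (+0.10084,+0.99002,-0.09844)
r₃ = r₁×r₂ = (+0.04068,+0.09476,+0.99467); SVD([r₁ r₂ r₃]) → R = UVᵀ:
  R  [+0.99407 +0.10084 +0.04068]
  R  [-0.10430 +0.99002 +0.09476]
  R  [-0.03072 -0.09844 +0.99467]
t = (-0.14230, +0.19203, +0.64475) m
tr R = 2.978761; θ = arccos((tr R − 1)/2) = 0.145867 rad = 8.358°
axis k = ((R−Rᵀ)₃₂, (R−Rᵀ)₁₃, (R−Rᵀ)₂₁) / (2 sinθ) = (-0.664589, +0.245630, -0.705682)
rvec = θ·k = (-0.096941, +0.035829, -0.102936)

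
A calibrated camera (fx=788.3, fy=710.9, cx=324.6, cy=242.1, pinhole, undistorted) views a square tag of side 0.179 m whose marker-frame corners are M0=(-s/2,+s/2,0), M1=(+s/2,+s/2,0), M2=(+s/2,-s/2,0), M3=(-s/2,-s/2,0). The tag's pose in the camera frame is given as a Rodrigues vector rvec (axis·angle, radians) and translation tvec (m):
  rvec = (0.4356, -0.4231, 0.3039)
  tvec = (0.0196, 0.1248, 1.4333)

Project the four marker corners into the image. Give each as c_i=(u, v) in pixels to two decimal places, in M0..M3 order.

c0=(274.02, 334.48) c1=(358.30, 345.75) c2=(395.87, 273.95) c3=(310.06, 257.88)

Intrinsics K: fx=788.3, fy=710.9, cx=324.6, cy=242.1
Marker side s = 0.179 m; corners in marker frame (Z=0):
  M0 = (-0.0895, +0.0895, 0)
  M1 = (+0.0895, +0.0895, 0)
  M2 = (+0.0895, -0.0895, 0)
  M3 = (-0.0895, -0.0895, 0)
rvec = (0.4356, -0.4231, 0.3039), |rvec| = θ = 0.67906 rad = 38.907°
Rodrigues: sinθ=0.62806, 1−cosθ=0.22183; R = I + sinθ·[k]× + (1−cosθ)·[k]×²:
    [+0.86945 -0.36974 -0.32764]
    [+0.19241 +0.86429 -0.46474]
    [+0.45501 +0.34103 +0.82260]
t = (0.0196, 0.1248, 1.4333) m
M0: Pc = R·M0+t = (-0.09131, +0.18493, +1.42310); u = 788.3·(-0.09131)/1.42310 + 324.6 = 274.0218, v = 710.9·(+0.18493)/1.42310 + 242.1 = 334.4819
M1: Pc = R·M1+t = (+0.06432, +0.21937, +1.50455); u = 788.3·(+0.06432)/1.50455 + 324.6 = 358.3022, v = 710.9·(+0.21937)/1.50455 + 242.1 = 345.7548
M2: Pc = R·M2+t = (+0.13051, +0.06467, +1.44350); u = 788.3·(+0.13051)/1.44350 + 324.6 = 395.8706, v = 710.9·(+0.06467)/1.44350 + 242.1 = 273.9476
M3: Pc = R·M3+t = (-0.02512, +0.03023, +1.36205); u = 788.3·(-0.02512)/1.36205 + 324.6 = 310.0593, v = 710.9·(+0.03023)/1.36205 + 242.1 = 257.8756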